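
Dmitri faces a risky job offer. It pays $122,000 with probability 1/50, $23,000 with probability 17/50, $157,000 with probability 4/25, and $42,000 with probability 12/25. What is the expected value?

EV = 1/50 × 122000 + 17/50 × 23000 + 4/25 × 157000 + 12/25 × 42000 = 2440 + 7820 + 25120 + 20160 = 55540

$55,540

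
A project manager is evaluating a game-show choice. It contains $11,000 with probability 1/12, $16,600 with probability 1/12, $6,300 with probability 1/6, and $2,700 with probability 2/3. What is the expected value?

EV = 1/12 × 11000 + 1/12 × 16600 + 1/6 × 6300 + 2/3 × 2700 = 916.6667 + 1383.3333 + 1050 + 1800 = 5150

$5,150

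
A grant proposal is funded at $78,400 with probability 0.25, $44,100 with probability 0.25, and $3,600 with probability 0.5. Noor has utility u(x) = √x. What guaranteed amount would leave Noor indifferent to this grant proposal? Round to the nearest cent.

$23,256.25

E[u] = 0.25·√78400 + 0.25·√44100 + 0.5·√3600 = 0.25·280 + 0.25·210 + 0.5·60 = 152.5
CE = (152.5)² = 23256.25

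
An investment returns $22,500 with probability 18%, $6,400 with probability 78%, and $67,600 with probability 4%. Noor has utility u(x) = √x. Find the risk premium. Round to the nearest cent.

$1,785.96

E[u] = 0.18·√22500 + 0.78·√6400 + 0.04·√67600 = 0.18·150 + 0.78·80 + 0.04·260 = 99.8
CE = (99.8)² = 9960.04
Risk premium = EV − CE = 11746 − 9960.04 = 1785.96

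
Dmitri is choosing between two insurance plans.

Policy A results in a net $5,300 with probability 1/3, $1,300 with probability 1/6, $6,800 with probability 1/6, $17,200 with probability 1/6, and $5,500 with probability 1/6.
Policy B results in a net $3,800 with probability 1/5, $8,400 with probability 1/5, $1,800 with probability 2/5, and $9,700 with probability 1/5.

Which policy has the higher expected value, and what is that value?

Policy A ($6,900)

Policy A = 1/3 × 5300 + 1/6 × 1300 + 1/6 × 6800 + 1/6 × 17200 + 1/6 × 5500 = 1766.6667 + 216.6667 + 1133.3333 + 2866.6667 + 916.6667 = 6900
Policy B = 1/5 × 3800 + 1/5 × 8400 + 2/5 × 1800 + 1/5 × 9700 = 760 + 1680 + 720 + 1940 = 5100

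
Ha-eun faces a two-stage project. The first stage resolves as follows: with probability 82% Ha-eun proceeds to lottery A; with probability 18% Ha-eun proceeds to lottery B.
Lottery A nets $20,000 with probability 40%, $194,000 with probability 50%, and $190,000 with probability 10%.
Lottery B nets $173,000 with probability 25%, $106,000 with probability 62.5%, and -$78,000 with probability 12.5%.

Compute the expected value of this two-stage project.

EV(A) = 0.4 × 20000 + 0.5 × 194000 + 0.1 × 190000 = 8000 + 97000 + 19000 = 124000
EV(B) = 0.25 × 173000 + 0.625 × 106000 + 0.125 × (-78000) = 43250 + 66250 − 9750 = 99750
Overall = 0.82 × 124000 + 0.18 × 99750 = 101680 + 17955 = 119635

$119,635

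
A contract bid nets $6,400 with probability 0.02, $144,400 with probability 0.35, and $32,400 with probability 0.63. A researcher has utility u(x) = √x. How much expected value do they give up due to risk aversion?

E[u] = 0.02·√6400 + 0.35·√144400 + 0.63·√32400 = 0.02·80 + 0.35·380 + 0.63·180 = 248
CE = (248)² = 61504
Risk premium = EV − CE = 71080 − 61504 = 9576

$9,576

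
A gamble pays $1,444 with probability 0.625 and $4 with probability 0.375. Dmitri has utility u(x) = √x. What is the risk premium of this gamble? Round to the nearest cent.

$303.75

E[u] = 0.625·√1444 + 0.375·√4 = 0.625·38 + 0.375·2 = 24.5
CE = (24.5)² = 600.25
Risk premium = EV − CE = 904 − 600.25 = 303.75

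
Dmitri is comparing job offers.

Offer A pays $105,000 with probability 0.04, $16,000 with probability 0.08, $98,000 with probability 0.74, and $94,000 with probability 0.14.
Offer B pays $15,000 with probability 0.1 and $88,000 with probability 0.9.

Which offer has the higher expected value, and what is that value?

Offer A ($91,160)

Offer A = 0.04 × 105000 + 0.08 × 16000 + 0.74 × 98000 + 0.14 × 94000 = 4200 + 1280 + 72520 + 13160 = 91160
Offer B = 0.1 × 15000 + 0.9 × 88000 = 1500 + 79200 = 80700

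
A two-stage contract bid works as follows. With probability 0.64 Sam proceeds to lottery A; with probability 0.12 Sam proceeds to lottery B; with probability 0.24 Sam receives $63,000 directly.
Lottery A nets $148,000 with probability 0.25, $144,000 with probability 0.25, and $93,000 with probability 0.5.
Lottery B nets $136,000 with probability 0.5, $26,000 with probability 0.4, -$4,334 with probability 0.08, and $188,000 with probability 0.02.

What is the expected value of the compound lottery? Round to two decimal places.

EV(A) = 0.25 × 148000 + 0.25 × 144000 + 0.5 × 93000 = 37000 + 36000 + 46500 = 119500
EV(B) = 0.5 × 136000 + 0.4 × 26000 + 0.08 × (-4334) + 0.02 × 188000 = 68000 + 10400 − 346.72 + 3760 = 81813.28
Branch C: 63000 (certain)
Overall = 0.64 × 119500 + 0.12 × 81813.28 + 0.24 × 63000 = 76480 + 9817.5936 + 15120 = 101417.5936

$101,417.59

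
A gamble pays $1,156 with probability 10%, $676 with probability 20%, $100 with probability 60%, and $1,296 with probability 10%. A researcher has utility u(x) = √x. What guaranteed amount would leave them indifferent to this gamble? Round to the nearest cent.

$331.24

E[u] = 0.1·√1156 + 0.2·√676 + 0.6·√100 + 0.1·√1296 = 0.1·34 + 0.2·26 + 0.6·10 + 0.1·36 = 18.2
CE = (18.2)² = 331.24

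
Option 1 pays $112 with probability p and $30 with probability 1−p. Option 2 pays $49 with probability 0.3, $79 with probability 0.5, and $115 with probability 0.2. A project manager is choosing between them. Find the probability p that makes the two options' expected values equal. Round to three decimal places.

EV(Option 2) = 0.3 × 49 + 0.5 × 79 + 0.2 × 115 = 14.7 + 39.5 + 23 = 77.2
p·112 + (1−p)·30 = 77.2
82p + 30 = 77.2
p = (77.2 − 30) / 82

p = 0.576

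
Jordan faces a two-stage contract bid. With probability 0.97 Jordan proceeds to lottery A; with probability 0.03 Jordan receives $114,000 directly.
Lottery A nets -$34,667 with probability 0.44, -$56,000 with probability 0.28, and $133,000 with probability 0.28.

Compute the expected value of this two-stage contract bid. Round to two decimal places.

$9,537.32

EV(A) = 0.44 × (-34667) + 0.28 × (-56000) + 0.28 × 133000 = -15253.48 − 15680 + 37240 = 6306.52
Branch B: 114000 (certain)
Overall = 0.97 × 6306.52 + 0.03 × 114000 = 6117.3244 + 3420 = 9537.3244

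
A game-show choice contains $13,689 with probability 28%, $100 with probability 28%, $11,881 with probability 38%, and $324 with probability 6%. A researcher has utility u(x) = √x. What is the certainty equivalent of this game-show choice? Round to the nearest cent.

E[u] = 0.28·√13689 + 0.28·√100 + 0.38·√11881 + 0.06·√324 = 0.28·117 + 0.28·10 + 0.38·109 + 0.06·18 = 78.06
CE = (78.06)² = 6093.3636

$6,093.36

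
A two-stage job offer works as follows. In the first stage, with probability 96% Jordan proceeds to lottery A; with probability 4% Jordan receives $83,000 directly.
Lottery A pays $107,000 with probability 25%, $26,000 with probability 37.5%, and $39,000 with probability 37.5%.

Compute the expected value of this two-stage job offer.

$52,400

EV(A) = 0.25 × 107000 + 0.375 × 26000 + 0.375 × 39000 = 26750 + 9750 + 14625 = 51125
Branch B: 83000 (certain)
Overall = 0.96 × 51125 + 0.04 × 83000 = 49080 + 3320 = 52400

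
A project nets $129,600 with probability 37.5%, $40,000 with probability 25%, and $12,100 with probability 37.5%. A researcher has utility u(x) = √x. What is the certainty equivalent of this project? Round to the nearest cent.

$51,189.06

E[u] = 0.375·√129600 + 0.25·√40000 + 0.375·√12100 = 0.375·360 + 0.25·200 + 0.375·110 = 226.25
CE = (226.25)² = 51189.0625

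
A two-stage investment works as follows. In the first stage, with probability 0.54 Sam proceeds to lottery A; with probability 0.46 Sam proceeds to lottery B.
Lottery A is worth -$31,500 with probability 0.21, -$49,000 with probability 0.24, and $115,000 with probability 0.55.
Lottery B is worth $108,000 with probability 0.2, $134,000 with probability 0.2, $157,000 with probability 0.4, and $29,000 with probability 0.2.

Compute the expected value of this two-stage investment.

EV(A) = 0.21 × (-31500) + 0.24 × (-49000) + 0.55 × 115000 = -6615 − 11760 + 63250 = 44875
EV(B) = 0.2 × 108000 + 0.2 × 134000 + 0.4 × 157000 + 0.2 × 29000 = 21600 + 26800 + 62800 + 5800 = 117000
Overall = 0.54 × 44875 + 0.46 × 117000 = 24232.5 + 53820 = 78052.5

$78,052.50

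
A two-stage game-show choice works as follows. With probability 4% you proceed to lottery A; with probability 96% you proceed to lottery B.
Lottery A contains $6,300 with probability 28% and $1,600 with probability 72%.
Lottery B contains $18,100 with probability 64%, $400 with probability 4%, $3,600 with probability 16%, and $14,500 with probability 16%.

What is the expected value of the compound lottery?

EV(A) = 0.28 × 6300 + 0.72 × 1600 = 1764 + 1152 = 2916
EV(B) = 0.64 × 18100 + 0.04 × 400 + 0.16 × 3600 + 0.16 × 14500 = 11584 + 16 + 576 + 2320 = 14496
Overall = 0.04 × 2916 + 0.96 × 14496 = 116.64 + 13916.16 = 14032.8

$14,032.80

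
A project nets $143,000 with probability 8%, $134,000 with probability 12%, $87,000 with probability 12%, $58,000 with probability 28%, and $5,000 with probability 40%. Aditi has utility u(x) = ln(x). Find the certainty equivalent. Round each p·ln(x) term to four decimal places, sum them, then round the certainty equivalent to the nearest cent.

E[u] = 0.08·ln(143000) + 0.12·ln(134000) + 0.12·ln(87000) + 0.28·ln(58000) + 0.4·ln(5000) = 0.9496 + 1.4167 + 1.3648 + 3.0711 + 3.4069 = 10.2091
CE = e^10.2091 ≈ 27149.12

$27,149.12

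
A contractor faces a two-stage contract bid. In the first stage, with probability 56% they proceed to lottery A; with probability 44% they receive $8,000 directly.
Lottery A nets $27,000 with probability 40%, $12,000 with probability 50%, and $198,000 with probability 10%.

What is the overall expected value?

$24,016

EV(A) = 0.4 × 27000 + 0.5 × 12000 + 0.1 × 198000 = 10800 + 6000 + 19800 = 36600
Branch B: 8000 (certain)
Overall = 0.56 × 36600 + 0.44 × 8000 = 20496 + 3520 = 24016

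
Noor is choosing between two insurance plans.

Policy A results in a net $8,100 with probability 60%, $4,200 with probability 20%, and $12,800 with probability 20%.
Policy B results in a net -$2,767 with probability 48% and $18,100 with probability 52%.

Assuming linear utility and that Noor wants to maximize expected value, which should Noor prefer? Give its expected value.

Policy A ($8,260)

Policy A = 0.6 × 8100 + 0.2 × 4200 + 0.2 × 12800 = 4860 + 840 + 2560 = 8260
Policy B = 0.48 × (-2767) + 0.52 × 18100 = -1328.16 + 9412 = 8083.84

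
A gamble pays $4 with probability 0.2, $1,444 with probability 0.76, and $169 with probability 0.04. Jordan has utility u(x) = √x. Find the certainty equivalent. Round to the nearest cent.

E[u] = 0.2·√4 + 0.76·√1444 + 0.04·√169 = 0.2·2 + 0.76·38 + 0.04·13 = 29.8
CE = (29.8)² = 888.04

$888.04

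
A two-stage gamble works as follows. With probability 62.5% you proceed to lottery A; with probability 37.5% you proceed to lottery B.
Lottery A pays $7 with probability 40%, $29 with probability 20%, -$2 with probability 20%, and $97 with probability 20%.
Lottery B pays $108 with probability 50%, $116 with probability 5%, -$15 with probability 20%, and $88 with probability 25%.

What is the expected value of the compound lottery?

EV(A) = 0.4 × 7 + 0.2 × 29 + 0.2 × (-2) + 0.2 × 97 = 2.8 + 5.8 − 0.4 + 19.4 = 27.6
EV(B) = 0.5 × 108 + 0.05 × 116 + 0.2 × (-15) + 0.25 × 88 = 54 + 5.8 − 3 + 22 = 78.8
Overall = 0.625 × 27.6 + 0.375 × 78.8 = 17.25 + 29.55 = 46.8

$46.80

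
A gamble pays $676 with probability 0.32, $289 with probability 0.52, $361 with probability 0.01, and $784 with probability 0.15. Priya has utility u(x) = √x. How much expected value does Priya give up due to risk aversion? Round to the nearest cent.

E[u] = 0.32·√676 + 0.52·√289 + 0.01·√361 + 0.15·√784 = 0.32·26 + 0.52·17 + 0.01·19 + 0.15·28 = 21.55
CE = (21.55)² = 464.4025
Risk premium = EV − CE = 487.81 − 464.4025 = 23.4075

$23.41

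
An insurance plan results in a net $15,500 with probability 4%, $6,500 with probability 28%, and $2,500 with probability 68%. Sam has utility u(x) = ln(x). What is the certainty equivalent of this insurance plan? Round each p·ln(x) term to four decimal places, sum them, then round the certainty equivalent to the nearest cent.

E[u] = 0.04·ln(15500) + 0.28·ln(6500) + 0.68·ln(2500) = 0.3859 + 2.4583 + 5.3204 = 8.1646
CE = e^8.1646 ≈ 3514.32

$3,514.32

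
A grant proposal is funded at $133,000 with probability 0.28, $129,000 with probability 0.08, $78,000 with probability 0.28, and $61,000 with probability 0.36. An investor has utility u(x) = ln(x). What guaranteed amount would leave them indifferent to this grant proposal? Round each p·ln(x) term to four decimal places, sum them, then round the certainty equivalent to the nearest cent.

E[u] = 0.28·ln(133000) + 0.08·ln(129000) + 0.28·ln(78000) + 0.36·ln(61000) = 3.3035 + 0.9414 + 3.1540 + 3.9667 = 11.3656
CE = e^11.3656 ≈ 86301.31

$86,301.31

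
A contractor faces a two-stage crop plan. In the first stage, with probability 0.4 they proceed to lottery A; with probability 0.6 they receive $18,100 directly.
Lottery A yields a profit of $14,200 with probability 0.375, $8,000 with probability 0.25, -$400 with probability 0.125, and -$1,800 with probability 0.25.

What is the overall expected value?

EV(A) = 0.375 × 14200 + 0.25 × 8000 + 0.125 × (-400) + 0.25 × (-1800) = 5325 + 2000 − 50 − 450 = 6825
Branch B: 18100 (certain)
Overall = 0.4 × 6825 + 0.6 × 18100 = 2730 + 10860 = 13590

$13,590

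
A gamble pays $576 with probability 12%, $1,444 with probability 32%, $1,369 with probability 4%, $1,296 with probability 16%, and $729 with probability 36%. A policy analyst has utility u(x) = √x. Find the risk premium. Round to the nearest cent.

E[u] = 0.12·√576 + 0.32·√1444 + 0.04·√1369 + 0.16·√1296 + 0.36·√729 = 0.12·24 + 0.32·38 + 0.04·37 + 0.16·36 + 0.36·27 = 32
CE = (32)² = 1024
Risk premium = EV − CE = 1055.76 − 1024 = 31.76

$31.76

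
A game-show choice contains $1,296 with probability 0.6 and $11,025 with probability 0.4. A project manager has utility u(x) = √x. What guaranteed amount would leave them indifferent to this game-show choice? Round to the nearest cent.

E[u] = 0.6·√1296 + 0.4·√11025 = 0.6·36 + 0.4·105 = 63.6
CE = (63.6)² = 4044.96

$4,044.96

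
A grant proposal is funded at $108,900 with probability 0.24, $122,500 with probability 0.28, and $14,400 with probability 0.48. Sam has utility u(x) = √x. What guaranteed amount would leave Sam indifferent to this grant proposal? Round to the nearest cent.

$55,131.04

E[u] = 0.24·√108900 + 0.28·√122500 + 0.48·√14400 = 0.24·330 + 0.28·350 + 0.48·120 = 234.8
CE = (234.8)² = 55131.04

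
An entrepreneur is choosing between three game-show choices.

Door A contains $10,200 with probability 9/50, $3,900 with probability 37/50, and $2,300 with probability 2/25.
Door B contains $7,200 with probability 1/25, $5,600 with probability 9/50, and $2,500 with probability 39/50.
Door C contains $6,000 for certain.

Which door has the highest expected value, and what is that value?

Door A = 9/50 × 10200 + 37/50 × 3900 + 2/25 × 2300 = 1836 + 2886 + 184 = 4906
Door B = 1/25 × 7200 + 9/50 × 5600 + 39/50 × 2500 = 288 + 1008 + 1950 = 3246
Door C: 6000 (certain)

Door C ($6,000)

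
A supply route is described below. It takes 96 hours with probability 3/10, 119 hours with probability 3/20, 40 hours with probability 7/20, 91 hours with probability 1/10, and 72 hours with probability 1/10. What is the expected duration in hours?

76.95 hours

EV = 3/10 × 96 + 3/20 × 119 + 7/20 × 40 + 1/10 × 91 + 1/10 × 72 = 28.8 + 17.85 + 14 + 9.1 + 7.2 = 76.95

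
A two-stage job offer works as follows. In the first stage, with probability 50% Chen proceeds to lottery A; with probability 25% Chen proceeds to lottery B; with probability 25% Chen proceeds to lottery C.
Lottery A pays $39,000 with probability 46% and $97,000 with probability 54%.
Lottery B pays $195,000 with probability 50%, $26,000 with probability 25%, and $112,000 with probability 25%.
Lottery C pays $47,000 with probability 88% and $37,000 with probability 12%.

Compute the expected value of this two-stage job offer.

EV(A) = 0.46 × 39000 + 0.54 × 97000 = 17940 + 52380 = 70320
EV(B) = 0.5 × 195000 + 0.25 × 26000 + 0.25 × 112000 = 97500 + 6500 + 28000 = 132000
EV(C) = 0.88 × 47000 + 0.12 × 37000 = 41360 + 4440 = 45800
Overall = 0.5 × 70320 + 0.25 × 132000 + 0.25 × 45800 = 35160 + 33000 + 11450 = 79610

$79,610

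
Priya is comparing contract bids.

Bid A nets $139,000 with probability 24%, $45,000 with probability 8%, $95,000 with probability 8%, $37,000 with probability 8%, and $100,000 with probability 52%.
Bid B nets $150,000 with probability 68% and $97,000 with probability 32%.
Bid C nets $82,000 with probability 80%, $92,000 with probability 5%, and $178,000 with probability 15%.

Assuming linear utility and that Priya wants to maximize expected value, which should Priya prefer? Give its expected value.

Bid B ($133,040)

Bid A = 0.24 × 139000 + 0.08 × 45000 + 0.08 × 95000 + 0.08 × 37000 + 0.52 × 100000 = 33360 + 3600 + 7600 + 2960 + 52000 = 99520
Bid B = 0.68 × 150000 + 0.32 × 97000 = 102000 + 31040 = 133040
Bid C = 0.8 × 82000 + 0.05 × 92000 + 0.15 × 178000 = 65600 + 4600 + 26700 = 96900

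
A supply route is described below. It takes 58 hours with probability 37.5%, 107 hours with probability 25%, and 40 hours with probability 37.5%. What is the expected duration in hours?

EV = 0.375 × 58 + 0.25 × 107 + 0.375 × 40 = 21.75 + 26.75 + 15 = 63.5

63.5 hours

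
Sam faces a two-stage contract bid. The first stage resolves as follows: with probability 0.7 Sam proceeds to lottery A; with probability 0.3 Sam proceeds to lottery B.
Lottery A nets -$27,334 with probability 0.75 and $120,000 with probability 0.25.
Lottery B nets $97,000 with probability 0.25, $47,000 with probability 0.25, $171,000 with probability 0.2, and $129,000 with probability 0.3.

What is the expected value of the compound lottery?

$39,319.65

EV(A) = 0.75 × (-27334) + 0.25 × 120000 = -20500.5 + 30000 = 9499.5
EV(B) = 0.25 × 97000 + 0.25 × 47000 + 0.2 × 171000 + 0.3 × 129000 = 24250 + 11750 + 34200 + 38700 = 108900
Overall = 0.7 × 9499.5 + 0.3 × 108900 = 6649.65 + 32670 = 39319.65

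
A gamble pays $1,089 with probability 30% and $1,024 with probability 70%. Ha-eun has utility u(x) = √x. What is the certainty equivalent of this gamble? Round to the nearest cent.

$1,043.29

E[u] = 0.3·√1089 + 0.7·√1024 = 0.3·33 + 0.7·32 = 32.3
CE = (32.3)² = 1043.29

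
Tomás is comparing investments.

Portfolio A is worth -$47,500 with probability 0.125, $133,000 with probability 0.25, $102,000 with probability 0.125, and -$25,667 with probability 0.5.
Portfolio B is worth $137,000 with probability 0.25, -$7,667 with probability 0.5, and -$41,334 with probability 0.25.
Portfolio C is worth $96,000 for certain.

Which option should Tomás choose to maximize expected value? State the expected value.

Portfolio C ($96,000)

Portfolio A = 0.125 × (-47500) + 0.25 × 133000 + 0.125 × 102000 + 0.5 × (-25667) = -5937.5 + 33250 + 12750 − 12833.5 = 27229
Portfolio B = 0.25 × 137000 + 0.5 × (-7667) + 0.25 × (-41334) = 34250 − 3833.5 − 10333.5 = 20083
Portfolio C: 96000 (certain)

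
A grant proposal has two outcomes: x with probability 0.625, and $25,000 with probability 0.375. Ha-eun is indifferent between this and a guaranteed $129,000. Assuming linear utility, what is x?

0.625·x + 0.375·25000 = 129000
0.625·x = 129000 − 9375 = 119625
x = 119625 / 0.625 = 191400

x = $191,400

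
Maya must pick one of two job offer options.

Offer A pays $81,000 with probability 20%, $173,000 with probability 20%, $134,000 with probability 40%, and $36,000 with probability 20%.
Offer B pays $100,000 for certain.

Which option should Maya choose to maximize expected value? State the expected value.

Offer A = 0.2 × 81000 + 0.2 × 173000 + 0.4 × 134000 + 0.2 × 36000 = 16200 + 34600 + 53600 + 7200 = 111600
Offer B: 100000 (certain)

Offer A ($111,600)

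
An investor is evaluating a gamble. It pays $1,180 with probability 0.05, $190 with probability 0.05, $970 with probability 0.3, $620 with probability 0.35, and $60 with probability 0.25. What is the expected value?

$591.50

EV = 0.05 × 1180 + 0.05 × 190 + 0.3 × 970 + 0.35 × 620 + 0.25 × 60 = 59 + 9.5 + 291 + 217 + 15 = 591.5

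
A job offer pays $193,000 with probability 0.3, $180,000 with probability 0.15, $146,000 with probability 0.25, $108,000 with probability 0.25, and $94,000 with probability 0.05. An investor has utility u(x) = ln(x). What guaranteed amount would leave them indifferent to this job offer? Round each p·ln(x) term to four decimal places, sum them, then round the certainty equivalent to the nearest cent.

$148,612.87

E[u] = 0.3·ln(193000) + 0.15·ln(180000) + 0.25·ln(146000) + 0.25·ln(108000) + 0.05·ln(94000) = 3.6511 + 1.8151 + 2.9728 + 2.8975 + 0.5726 = 11.9091
CE = e^11.9091 ≈ 148612.87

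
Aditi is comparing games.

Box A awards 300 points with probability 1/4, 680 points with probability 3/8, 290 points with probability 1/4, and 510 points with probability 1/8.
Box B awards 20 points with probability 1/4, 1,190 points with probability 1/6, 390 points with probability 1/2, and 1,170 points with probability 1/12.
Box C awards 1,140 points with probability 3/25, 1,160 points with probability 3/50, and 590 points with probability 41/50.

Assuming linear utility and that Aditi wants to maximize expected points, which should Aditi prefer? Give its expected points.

Box C (690.2 points)

Box A = 1/4 × 300 + 3/8 × 680 + 1/4 × 290 + 1/8 × 510 = 75 + 255 + 72.5 + 63.75 = 466.25
Box B = 1/4 × 20 + 1/6 × 1190 + 1/2 × 390 + 1/12 × 1170 = 5 + 198.3333 + 195 + 97.5 = 495.8333
Box C = 3/25 × 1140 + 3/50 × 1160 + 41/50 × 590 = 136.8 + 69.6 + 483.8 = 690.2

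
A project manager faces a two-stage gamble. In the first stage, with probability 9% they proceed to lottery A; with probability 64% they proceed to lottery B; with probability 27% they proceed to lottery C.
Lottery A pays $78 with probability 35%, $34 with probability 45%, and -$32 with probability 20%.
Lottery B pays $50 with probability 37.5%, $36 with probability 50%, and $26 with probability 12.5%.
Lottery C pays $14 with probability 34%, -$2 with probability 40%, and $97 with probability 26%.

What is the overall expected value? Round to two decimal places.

$36.74

EV(A) = 0.35 × 78 + 0.45 × 34 + 0.2 × (-32) = 27.3 + 15.3 − 6.4 = 36.2
EV(B) = 0.375 × 50 + 0.5 × 36 + 0.125 × 26 = 18.75 + 18 + 3.25 = 40
EV(C) = 0.34 × 14 + 0.4 × (-2) + 0.26 × 97 = 4.76 − 0.8 + 25.22 = 29.18
Overall = 0.09 × 36.2 + 0.64 × 40 + 0.27 × 29.18 = 3.258 + 25.6 + 7.8786 = 36.7366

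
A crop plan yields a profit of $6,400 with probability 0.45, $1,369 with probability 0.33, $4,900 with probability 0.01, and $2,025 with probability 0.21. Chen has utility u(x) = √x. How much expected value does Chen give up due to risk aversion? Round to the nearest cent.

E[u] = 0.45·√6400 + 0.33·√1369 + 0.01·√4900 + 0.21·√2025 = 0.45·80 + 0.33·37 + 0.01·70 + 0.21·45 = 58.36
CE = (58.36)² = 3405.8896
Risk premium = EV − CE = 3806.02 − 3405.8896 = 400.1304

$400.13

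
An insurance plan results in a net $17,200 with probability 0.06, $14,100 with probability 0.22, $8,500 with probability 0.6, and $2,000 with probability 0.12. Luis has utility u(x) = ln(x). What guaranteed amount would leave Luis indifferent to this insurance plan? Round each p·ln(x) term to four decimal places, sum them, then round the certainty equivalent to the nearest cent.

E[u] = 0.06·ln(17200) + 0.22·ln(14100) + 0.6·ln(8500) + 0.12·ln(2000) = 0.5852 + 2.1019 + 5.4287 + 0.9121 = 9.0279
CE = e^9.0279 ≈ 8332.34

$8,332.34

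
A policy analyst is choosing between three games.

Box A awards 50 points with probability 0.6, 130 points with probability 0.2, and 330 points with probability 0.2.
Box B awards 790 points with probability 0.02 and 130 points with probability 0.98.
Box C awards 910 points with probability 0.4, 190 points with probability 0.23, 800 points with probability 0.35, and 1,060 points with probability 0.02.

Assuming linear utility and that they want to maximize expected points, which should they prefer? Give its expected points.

Box C (708.9 points)

Box A = 0.6 × 50 + 0.2 × 130 + 0.2 × 330 = 30 + 26 + 66 = 122
Box B = 0.02 × 790 + 0.98 × 130 = 15.8 + 127.4 = 143.2
Box C = 0.4 × 910 + 0.23 × 190 + 0.35 × 800 + 0.02 × 1060 = 364 + 43.7 + 280 + 21.2 = 708.9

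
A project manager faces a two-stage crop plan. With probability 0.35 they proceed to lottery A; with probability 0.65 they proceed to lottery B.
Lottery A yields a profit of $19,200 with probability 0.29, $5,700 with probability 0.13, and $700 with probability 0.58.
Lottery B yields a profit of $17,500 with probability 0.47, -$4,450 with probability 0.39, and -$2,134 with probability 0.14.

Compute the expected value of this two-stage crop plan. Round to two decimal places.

EV(A) = 0.29 × 19200 + 0.13 × 5700 + 0.58 × 700 = 5568 + 741 + 406 = 6715
EV(B) = 0.47 × 17500 + 0.39 × (-4450) + 0.14 × (-2134) = 8225 − 1735.5 − 298.76 = 6190.74
Overall = 0.35 × 6715 + 0.65 × 6190.74 = 2350.25 + 4023.981 = 6374.231

$6,374.23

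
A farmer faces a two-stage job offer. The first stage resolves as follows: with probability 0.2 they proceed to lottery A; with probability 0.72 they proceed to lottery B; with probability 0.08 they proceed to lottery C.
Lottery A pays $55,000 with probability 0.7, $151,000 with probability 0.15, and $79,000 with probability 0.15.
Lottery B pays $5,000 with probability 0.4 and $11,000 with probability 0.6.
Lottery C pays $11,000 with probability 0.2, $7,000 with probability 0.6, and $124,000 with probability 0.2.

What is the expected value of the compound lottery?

EV(A) = 0.7 × 55000 + 0.15 × 151000 + 0.15 × 79000 = 38500 + 22650 + 11850 = 73000
EV(B) = 0.4 × 5000 + 0.6 × 11000 = 2000 + 6600 = 8600
EV(C) = 0.2 × 11000 + 0.6 × 7000 + 0.2 × 124000 = 2200 + 4200 + 24800 = 31200
Overall = 0.2 × 73000 + 0.72 × 8600 + 0.08 × 31200 = 14600 + 6192 + 2496 = 23288

$23,288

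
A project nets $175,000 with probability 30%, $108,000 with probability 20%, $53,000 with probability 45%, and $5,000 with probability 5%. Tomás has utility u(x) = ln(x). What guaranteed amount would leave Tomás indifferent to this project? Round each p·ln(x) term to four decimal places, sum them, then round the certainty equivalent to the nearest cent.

$77,714.72

E[u] = 0.3·ln(175000) + 0.2·ln(108000) + 0.45·ln(53000) + 0.05·ln(5000) = 3.6218 + 2.3180 + 4.8951 + 0.4259 = 11.2608
CE = e^11.2608 ≈ 77714.72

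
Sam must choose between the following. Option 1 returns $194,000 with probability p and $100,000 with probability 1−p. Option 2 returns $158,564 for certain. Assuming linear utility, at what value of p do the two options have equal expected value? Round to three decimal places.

p = 0.623

p·194000 + (1−p)·100000 = 158564
94000p + 100000 = 158564
p = (158564 − 100000) / 94000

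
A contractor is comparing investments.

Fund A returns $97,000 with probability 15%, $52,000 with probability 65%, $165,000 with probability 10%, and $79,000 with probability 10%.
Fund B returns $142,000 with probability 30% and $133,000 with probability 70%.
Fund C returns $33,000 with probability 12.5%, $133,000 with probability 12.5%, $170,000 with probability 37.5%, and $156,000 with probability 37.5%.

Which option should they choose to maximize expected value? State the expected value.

Fund A = 0.15 × 97000 + 0.65 × 52000 + 0.1 × 165000 + 0.1 × 79000 = 14550 + 33800 + 16500 + 7900 = 72750
Fund B = 0.3 × 142000 + 0.7 × 133000 = 42600 + 93100 = 135700
Fund C = 0.125 × 33000 + 0.125 × 133000 + 0.375 × 170000 + 0.375 × 156000 = 4125 + 16625 + 63750 + 58500 = 143000

Fund C ($143,000)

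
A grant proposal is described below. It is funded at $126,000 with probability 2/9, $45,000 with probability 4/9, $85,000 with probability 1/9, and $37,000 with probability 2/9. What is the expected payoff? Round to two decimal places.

$65,666.67

EV = 2/9 × 126000 + 4/9 × 45000 + 1/9 × 85000 + 2/9 × 37000 = 28000 + 20000 + 9444.4444 + 8222.2222 = 65666.6667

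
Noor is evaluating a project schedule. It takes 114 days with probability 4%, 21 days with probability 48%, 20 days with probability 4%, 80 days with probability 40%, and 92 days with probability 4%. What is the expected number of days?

EV = 0.04 × 114 + 0.48 × 21 + 0.04 × 20 + 0.4 × 80 + 0.04 × 92 = 4.56 + 10.08 + 0.8 + 32 + 3.68 = 51.12

51.12 days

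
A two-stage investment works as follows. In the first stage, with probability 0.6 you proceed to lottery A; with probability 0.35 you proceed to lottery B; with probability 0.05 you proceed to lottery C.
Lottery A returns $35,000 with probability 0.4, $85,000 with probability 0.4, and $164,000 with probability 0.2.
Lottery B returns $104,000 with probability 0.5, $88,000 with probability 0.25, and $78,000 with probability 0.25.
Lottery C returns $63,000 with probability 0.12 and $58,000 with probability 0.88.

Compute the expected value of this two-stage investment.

EV(A) = 0.4 × 35000 + 0.4 × 85000 + 0.2 × 164000 = 14000 + 34000 + 32800 = 80800
EV(B) = 0.5 × 104000 + 0.25 × 88000 + 0.25 × 78000 = 52000 + 22000 + 19500 = 93500
EV(C) = 0.12 × 63000 + 0.88 × 58000 = 7560 + 51040 = 58600
Overall = 0.6 × 80800 + 0.35 × 93500 + 0.05 × 58600 = 48480 + 32725 + 2930 = 84135

$84,135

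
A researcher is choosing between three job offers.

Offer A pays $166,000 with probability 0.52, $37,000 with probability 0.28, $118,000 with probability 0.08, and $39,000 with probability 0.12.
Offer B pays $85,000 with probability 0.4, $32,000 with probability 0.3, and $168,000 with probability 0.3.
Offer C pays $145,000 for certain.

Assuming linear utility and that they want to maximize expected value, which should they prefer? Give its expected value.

Offer A = 0.52 × 166000 + 0.28 × 37000 + 0.08 × 118000 + 0.12 × 39000 = 86320 + 10360 + 9440 + 4680 = 110800
Offer B = 0.4 × 85000 + 0.3 × 32000 + 0.3 × 168000 = 34000 + 9600 + 50400 = 94000
Offer C: 145000 (certain)

Offer C ($145,000)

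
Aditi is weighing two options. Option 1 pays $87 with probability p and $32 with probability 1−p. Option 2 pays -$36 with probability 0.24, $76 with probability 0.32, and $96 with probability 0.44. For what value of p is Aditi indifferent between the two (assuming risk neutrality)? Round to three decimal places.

p = 0.471

EV(Option 2) = 0.24 × (-36) + 0.32 × 76 + 0.44 × 96 = -8.64 + 24.32 + 42.24 = 57.92
p·87 + (1−p)·32 = 57.92
55p + 32 = 57.92
p = (57.92 − 32) / 55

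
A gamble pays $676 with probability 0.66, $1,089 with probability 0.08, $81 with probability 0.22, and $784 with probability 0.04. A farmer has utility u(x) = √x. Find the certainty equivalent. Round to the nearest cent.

E[u] = 0.66·√676 + 0.08·√1089 + 0.22·√81 + 0.04·√784 = 0.66·26 + 0.08·33 + 0.22·9 + 0.04·28 = 22.9
CE = (22.9)² = 524.41

$524.41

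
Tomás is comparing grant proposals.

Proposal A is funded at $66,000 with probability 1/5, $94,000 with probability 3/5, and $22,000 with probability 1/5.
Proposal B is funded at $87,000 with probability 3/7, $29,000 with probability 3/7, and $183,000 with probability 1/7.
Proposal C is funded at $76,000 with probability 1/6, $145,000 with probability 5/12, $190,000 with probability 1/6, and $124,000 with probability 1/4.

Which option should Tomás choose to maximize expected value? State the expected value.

Proposal A = 1/5 × 66000 + 3/5 × 94000 + 1/5 × 22000 = 13200 + 56400 + 4400 = 74000
Proposal B = 3/7 × 87000 + 3/7 × 29000 + 1/7 × 183000 = 37285.7143 + 12428.5714 + 26142.8571 = 75857.1429
Proposal C = 1/6 × 76000 + 5/12 × 145000 + 1/6 × 190000 + 1/4 × 124000 = 12666.6667 + 60416.6667 + 31666.6667 + 31000 = 135750

Proposal C ($135,750)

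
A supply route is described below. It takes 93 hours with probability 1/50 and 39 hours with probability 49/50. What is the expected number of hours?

EV = 1/50 × 93 + 49/50 × 39 = 1.86 + 38.22 = 40.08

40.08 hours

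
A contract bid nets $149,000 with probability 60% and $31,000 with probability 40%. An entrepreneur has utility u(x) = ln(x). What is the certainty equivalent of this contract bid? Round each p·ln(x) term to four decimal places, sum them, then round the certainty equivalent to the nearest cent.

E[u] = 0.6·ln(149000) + 0.4·ln(31000) = 7.1470 + 4.1367 = 11.2837
CE = e^11.2837 ≈ 79514.92

$79,514.92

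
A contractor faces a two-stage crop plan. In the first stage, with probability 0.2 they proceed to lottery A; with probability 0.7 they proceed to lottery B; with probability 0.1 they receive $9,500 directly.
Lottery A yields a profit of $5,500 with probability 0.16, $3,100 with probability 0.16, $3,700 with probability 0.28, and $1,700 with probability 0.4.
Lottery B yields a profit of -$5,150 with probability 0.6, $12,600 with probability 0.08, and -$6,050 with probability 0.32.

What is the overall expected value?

EV(A) = 0.16 × 5500 + 0.16 × 3100 + 0.28 × 3700 + 0.4 × 1700 = 880 + 496 + 1036 + 680 = 3092
EV(B) = 0.6 × (-5150) + 0.08 × 12600 + 0.32 × (-6050) = -3090 + 1008 − 1936 = -4018
Branch C: 9500 (certain)
Overall = 0.2 × 3092 + 0.7 × (-4018) + 0.1 × 9500 = 618.4 − 2812.6 + 950 = -1244.2

-$1,244.20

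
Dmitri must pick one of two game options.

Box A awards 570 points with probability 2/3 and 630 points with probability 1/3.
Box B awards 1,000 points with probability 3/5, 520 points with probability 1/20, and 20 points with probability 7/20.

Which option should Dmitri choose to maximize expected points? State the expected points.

Box A = 2/3 × 570 + 1/3 × 630 = 380 + 210 = 590
Box B = 3/5 × 1000 + 1/20 × 520 + 7/20 × 20 = 600 + 26 + 7 = 633

Box B (633 points)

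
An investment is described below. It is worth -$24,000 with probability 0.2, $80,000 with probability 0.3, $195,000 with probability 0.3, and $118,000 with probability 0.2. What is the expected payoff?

$101,300

EV = 0.2 × (-24000) + 0.3 × 80000 + 0.3 × 195000 + 0.2 × 118000 = -4800 + 24000 + 58500 + 23600 = 101300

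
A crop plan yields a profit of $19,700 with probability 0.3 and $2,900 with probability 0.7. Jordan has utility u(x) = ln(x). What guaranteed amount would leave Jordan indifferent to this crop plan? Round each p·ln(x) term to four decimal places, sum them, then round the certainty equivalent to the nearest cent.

$5,152.31

E[u] = 0.3·ln(19700) + 0.7·ln(2900) = 2.9665 + 5.5807 = 8.5472
CE = e^8.5472 ≈ 5152.31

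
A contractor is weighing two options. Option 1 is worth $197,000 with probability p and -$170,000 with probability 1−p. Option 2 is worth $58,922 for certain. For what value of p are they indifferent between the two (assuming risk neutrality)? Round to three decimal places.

p·197000 + (1−p)·(-170000) = 58922
367000p − 170000 = 58922
p = (58922 + 170000) / 367000

p = 0.624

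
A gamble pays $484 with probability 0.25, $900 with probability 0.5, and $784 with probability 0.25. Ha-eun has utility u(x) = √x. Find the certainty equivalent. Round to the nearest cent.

E[u] = 0.25·√484 + 0.5·√900 + 0.25·√784 = 0.25·22 + 0.5·30 + 0.25·28 = 27.5
CE = (27.5)² = 756.25

$756.25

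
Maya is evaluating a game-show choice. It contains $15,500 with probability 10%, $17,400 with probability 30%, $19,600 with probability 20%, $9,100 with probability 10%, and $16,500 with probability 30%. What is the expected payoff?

EV = 0.1 × 15500 + 0.3 × 17400 + 0.2 × 19600 + 0.1 × 9100 + 0.3 × 16500 = 1550 + 5220 + 3920 + 910 + 4950 = 16550

$16,550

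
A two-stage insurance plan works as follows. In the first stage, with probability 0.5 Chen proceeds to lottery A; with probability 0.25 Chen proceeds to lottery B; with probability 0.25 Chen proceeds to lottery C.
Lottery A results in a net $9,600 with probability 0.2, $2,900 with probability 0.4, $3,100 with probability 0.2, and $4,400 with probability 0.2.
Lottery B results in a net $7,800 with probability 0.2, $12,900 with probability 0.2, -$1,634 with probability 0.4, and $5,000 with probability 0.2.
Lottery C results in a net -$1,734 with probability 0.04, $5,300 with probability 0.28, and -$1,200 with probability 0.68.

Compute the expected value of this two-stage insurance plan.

EV(A) = 0.2 × 9600 + 0.4 × 2900 + 0.2 × 3100 + 0.2 × 4400 = 1920 + 1160 + 620 + 880 = 4580
EV(B) = 0.2 × 7800 + 0.2 × 12900 + 0.4 × (-1634) + 0.2 × 5000 = 1560 + 2580 − 653.6 + 1000 = 4486.4
EV(C) = 0.04 × (-1734) + 0.28 × 5300 + 0.68 × (-1200) = -69.36 + 1484 − 816 = 598.64
Overall = 0.5 × 4580 + 0.25 × 4486.4 + 0.25 × 598.64 = 2290 + 1121.6 + 149.66 = 3561.26

$3,561.26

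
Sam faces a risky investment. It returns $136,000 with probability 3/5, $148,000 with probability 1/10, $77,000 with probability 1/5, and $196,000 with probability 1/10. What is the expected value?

EV = 3/5 × 136000 + 1/10 × 148000 + 1/5 × 77000 + 1/10 × 196000 = 81600 + 14800 + 15400 + 19600 = 131400

$131,400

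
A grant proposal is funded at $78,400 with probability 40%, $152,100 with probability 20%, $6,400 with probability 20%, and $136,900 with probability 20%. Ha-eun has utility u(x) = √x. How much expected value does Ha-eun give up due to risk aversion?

$12,040

E[u] = 0.4·√78400 + 0.2·√152100 + 0.2·√6400 + 0.2·√136900 = 0.4·280 + 0.2·390 + 0.2·80 + 0.2·370 = 280
CE = (280)² = 78400
Risk premium = EV − CE = 90440 − 78400 = 12040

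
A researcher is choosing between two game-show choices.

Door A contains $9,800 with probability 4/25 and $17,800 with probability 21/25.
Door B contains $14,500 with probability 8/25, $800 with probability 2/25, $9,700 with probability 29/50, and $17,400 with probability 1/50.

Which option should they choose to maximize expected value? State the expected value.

Door A ($16,520)

Door A = 4/25 × 9800 + 21/25 × 17800 = 1568 + 14952 = 16520
Door B = 8/25 × 14500 + 2/25 × 800 + 29/50 × 9700 + 1/50 × 17400 = 4640 + 64 + 5626 + 348 = 10678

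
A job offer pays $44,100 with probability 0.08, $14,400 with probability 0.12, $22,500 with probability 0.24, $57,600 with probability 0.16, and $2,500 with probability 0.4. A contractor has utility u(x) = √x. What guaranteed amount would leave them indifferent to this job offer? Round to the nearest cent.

$15,775.36

E[u] = 0.08·√44100 + 0.12·√14400 + 0.24·√22500 + 0.16·√57600 + 0.4·√2500 = 0.08·210 + 0.12·120 + 0.24·150 + 0.16·240 + 0.4·50 = 125.6
CE = (125.6)² = 15775.36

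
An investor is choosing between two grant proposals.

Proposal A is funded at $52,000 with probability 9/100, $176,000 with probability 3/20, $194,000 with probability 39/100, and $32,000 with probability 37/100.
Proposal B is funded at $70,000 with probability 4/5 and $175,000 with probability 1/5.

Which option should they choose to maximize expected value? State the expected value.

Proposal A ($118,580)

Proposal A = 9/100 × 52000 + 3/20 × 176000 + 39/100 × 194000 + 37/100 × 32000 = 4680 + 26400 + 75660 + 11840 = 118580
Proposal B = 4/5 × 70000 + 1/5 × 175000 = 56000 + 35000 = 91000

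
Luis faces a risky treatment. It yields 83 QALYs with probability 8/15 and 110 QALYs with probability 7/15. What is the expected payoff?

95.6 QALYs

EV = 8/15 × 83 + 7/15 × 110 = 44.2667 + 51.3333 = 95.6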